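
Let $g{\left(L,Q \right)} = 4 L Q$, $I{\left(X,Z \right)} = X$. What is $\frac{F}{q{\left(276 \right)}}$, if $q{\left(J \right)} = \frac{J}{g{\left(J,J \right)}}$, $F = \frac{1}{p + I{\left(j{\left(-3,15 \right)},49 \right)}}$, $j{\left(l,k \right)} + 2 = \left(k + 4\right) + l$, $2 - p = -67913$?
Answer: $\frac{368}{22643} \approx 0.016252$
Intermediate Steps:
$p = 67915$ ($p = 2 - -67913 = 2 + 67913 = 67915$)
$j{\left(l,k \right)} = 2 + k + l$ ($j{\left(l,k \right)} = -2 + \left(\left(k + 4\right) + l\right) = -2 + \left(\left(4 + k\right) + l\right) = -2 + \left(4 + k + l\right) = 2 + k + l$)
$g{\left(L,Q \right)} = 4 L Q$
$F = \frac{1}{67929}$ ($F = \frac{1}{67915 + \left(2 + 15 - 3\right)} = \frac{1}{67915 + 14} = \frac{1}{67929} \approx 1.4721 \cdot 10^{-5}$)
$q{\left(J \right)} = \frac{1}{4 J}$ ($q{\left(J \right)} = \frac{J}{4 J J} = \frac{J}{4 J^{2}} = J \frac{1}{4 J^{2}} = \frac{1}{4 J}$)
$\frac{F}{q{\left(276 \right)}} = \frac{1}{67929 \frac{1}{4 \cdot 276}} = \frac{1}{67929 \cdot \frac{1}{4} \cdot \frac{1}{276}} = \frac{\frac{1}{\frac{1}{1104}}}{67929} = \frac{1}{67929} \cdot 1104 = \frac{368}{22643}$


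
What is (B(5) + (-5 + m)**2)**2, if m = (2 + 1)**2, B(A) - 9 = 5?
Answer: 900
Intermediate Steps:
B(A) = 14 (B(A) = 9 + 5 = 14)
m = 9 (m = 3**2 = 9)
(B(5) + (-5 + m)**2)**2 = (14 + (-5 + 9)**2)**2 = (14 + 4**2)**2 = (14 + 16)**2 = 30**2 = 900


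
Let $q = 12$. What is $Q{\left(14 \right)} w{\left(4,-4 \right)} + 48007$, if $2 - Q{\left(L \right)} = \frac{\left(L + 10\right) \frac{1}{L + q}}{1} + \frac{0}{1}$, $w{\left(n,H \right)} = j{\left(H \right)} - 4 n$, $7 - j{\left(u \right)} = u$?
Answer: $\frac{624021}{13} \approx 48002.0$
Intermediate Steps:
$j{\left(u \right)} = 7 - u$
$w{\left(n,H \right)} = 7 - H - 4 n$ ($w{\left(n,H \right)} = \left(7 - H\right) - 4 n = 7 - H - 4 n$)
$Q{\left(L \right)} = 2 - \frac{10 + L}{12 + L}$ ($Q{\left(L \right)} = 2 - \left(\frac{\left(L + 10\right) \frac{1}{L + 12}}{1} + \frac{0}{1}\right) = 2 - \left(\frac{10 + L}{12 + L} 1 + 0 \cdot 1\right) = 2 - \left(\frac{10 + L}{12 + L} 1 + 0\right) = 2 - \left(\frac{10 + L}{12 + L} + 0\right) = 2 - \frac{10 + L}{12 + L}$)
$Q{\left(14 \right)} w{\left(4,-4 \right)} + 48007 = \frac{14 + 14}{12 + 14} \left(7 - -4 - 16\right) + 48007 = \frac{1}{26} \cdot 28 \left(7 + 4 - 16\right) + 48007 = \frac{1}{26} \cdot 28 \left(-5\right) + 48007 = \frac{14}{13} \left(-5\right) + 48007 = - \frac{70}{13} + 48007 = \frac{624021}{13}$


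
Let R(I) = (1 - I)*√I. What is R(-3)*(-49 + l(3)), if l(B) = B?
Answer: -184*I*√3 ≈ -318.7*I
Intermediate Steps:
R(I) = √I*(1 - I)
R(-3)*(-49 + l(3)) = (√(-3)*(1 - 1*(-3)))*(-49 + 3) = ((I*√3)*(1 + 3))*(-46) = ((I*√3)*4)*(-46) = (4*I*√3)*(-46) = -184*I*√3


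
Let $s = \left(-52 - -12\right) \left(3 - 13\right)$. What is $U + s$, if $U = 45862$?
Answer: $46262$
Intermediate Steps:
$s = 400$ ($s = \left(-52 + 12\right) \left(-10\right) = \left(-40\right) \left(-10\right) = 400$)
$U + s = 45862 + 400 = 46262$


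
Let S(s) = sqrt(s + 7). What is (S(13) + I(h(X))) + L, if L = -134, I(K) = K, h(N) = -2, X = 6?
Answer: -136 + 2*sqrt(5) ≈ -131.53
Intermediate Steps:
S(s) = sqrt(7 + s)
(S(13) + I(h(X))) + L = (sqrt(7 + 13) - 2) - 134 = (sqrt(20) - 2) - 134 = (2*sqrt(5) - 2) - 134 = (-2 + 2*sqrt(5)) - 134 = -136 + 2*sqrt(5)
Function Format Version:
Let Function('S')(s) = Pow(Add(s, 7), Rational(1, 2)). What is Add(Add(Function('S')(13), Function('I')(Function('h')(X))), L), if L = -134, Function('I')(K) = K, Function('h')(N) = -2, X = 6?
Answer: Add(-136, Mul(2, Pow(5, Rational(1, 2)))) ≈ -131.53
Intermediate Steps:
Function('S')(s) = Pow(Add(7, s), Rational(1, 2))
Add(Add(Function('S')(13), Function('I')(Function('h')(X))), L) = Add(Add(Pow(Add(7, 13), Rational(1, 2)), -2), -134) = Add(Add(Pow(20, Rational(1, 2)), -2), -134) = Add(Add(Mul(2, Pow(5, Rational(1, 2))), -2), -134) = Add(Add(-2, Mul(2, Pow(5, Rational(1, 2)))), -134) = Add(-136, Mul(2, Pow(5, Rational(1, 2))))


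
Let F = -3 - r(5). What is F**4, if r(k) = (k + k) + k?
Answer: 104976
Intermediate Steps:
r(k) = 3*k (r(k) = 2*k + k = 3*k)
F = -18 (F = -3 - 3*5 = -3 - 1*15 = -3 - 15 = -18)
F**4 = (-18)**4 = 104976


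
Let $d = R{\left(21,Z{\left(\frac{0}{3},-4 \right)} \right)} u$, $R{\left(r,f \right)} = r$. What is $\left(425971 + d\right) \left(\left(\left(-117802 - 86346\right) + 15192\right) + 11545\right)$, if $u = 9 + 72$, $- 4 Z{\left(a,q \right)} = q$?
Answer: $-75873717192$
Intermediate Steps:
$Z{\left(a,q \right)} = - \frac{q}{4}$
$u = 81$
$d = 1701$ ($d = 21 \cdot 81 = 1701$)
$\left(425971 + d\right) \left(\left(\left(-117802 - 86346\right) + 15192\right) + 11545\right) = \left(425971 + 1701\right) \left(\left(\left(-117802 - 86346\right) + 15192\right) + 11545\right) = 427672 \left(\left(-204148 + 15192\right) + 11545\right) = 427672 \left(-188956 + 11545\right) = 427672 \left(-177411\right) = -75873717192$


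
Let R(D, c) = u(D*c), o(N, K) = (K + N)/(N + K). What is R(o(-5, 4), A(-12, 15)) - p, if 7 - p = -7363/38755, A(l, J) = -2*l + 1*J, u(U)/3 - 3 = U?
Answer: 4604482/38755 ≈ 118.81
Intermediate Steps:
u(U) = 9 + 3*U
A(l, J) = J - 2*l (A(l, J) = -2*l + J = J - 2*l)
o(N, K) = 1 (o(N, K) = (K + N)/(K + N) = 1)
R(D, c) = 9 + 3*D*c (R(D, c) = 9 + 3*(D*c) = 9 + 3*D*c)
p = 278648/38755 (p = 7 - (-7363)/38755 = 7 - 1*(-7363/38755) = 7 + 7363/38755 = 278648/38755 ≈ 7.1900)
R(o(-5, 4), A(-12, 15)) - p = (9 + 3*1*(15 - 2*(-12))) - 1*278648/38755 = (9 + 3*1*(15 + 24)) - 278648/38755 = (9 + 3*1*39) - 278648/38755 = (9 + 117) - 278648/38755 = 126 - 278648/38755 = 4604482/38755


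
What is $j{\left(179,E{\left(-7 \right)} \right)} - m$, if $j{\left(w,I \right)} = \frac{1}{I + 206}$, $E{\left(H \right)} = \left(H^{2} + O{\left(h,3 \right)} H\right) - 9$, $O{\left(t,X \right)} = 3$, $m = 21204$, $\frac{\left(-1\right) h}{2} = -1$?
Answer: $- \frac{4770899}{225} \approx -21204.0$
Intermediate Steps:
$h = 2$ ($h = \left(-2\right) \left(-1\right) = 2$)
$E{\left(H \right)} = -9 + H^{2} + 3 H$ ($E{\left(H \right)} = \left(H^{2} + 3 H\right) - 9 = -9 + H^{2} + 3 H$)
$j{\left(w,I \right)} = \frac{1}{206 + I}$
$j{\left(179,E{\left(-7 \right)} \right)} - m = \frac{1}{206 + \left(-9 + \left(-7\right)^{2} + 3 \left(-7\right)\right)} - 21204 = \frac{1}{206 - -19} - 21204 = \frac{1}{206 + 19} - 21204 = \frac{1}{225} - 21204 = - \frac{4770899}{225}$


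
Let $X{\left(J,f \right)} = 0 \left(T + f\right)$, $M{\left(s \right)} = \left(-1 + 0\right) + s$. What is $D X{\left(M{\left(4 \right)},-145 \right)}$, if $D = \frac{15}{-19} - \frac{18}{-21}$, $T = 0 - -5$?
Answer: $0$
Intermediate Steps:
$T = 5$ ($T = 0 + 5 = 5$)
$M{\left(s \right)} = -1 + s$
$X{\left(J,f \right)} = 0$ ($X{\left(J,f \right)} = 0 \left(5 + f\right) = 0$)
$D = \frac{9}{133}$ ($D = 15 \left(- \frac{1}{19}\right) - - \frac{6}{7} = - \frac{15}{19} + \frac{6}{7} = \frac{9}{133} \approx 0.067669$)
$D X{\left(M{\left(4 \right)},-145 \right)} = \frac{9}{133} \cdot 0 = 0$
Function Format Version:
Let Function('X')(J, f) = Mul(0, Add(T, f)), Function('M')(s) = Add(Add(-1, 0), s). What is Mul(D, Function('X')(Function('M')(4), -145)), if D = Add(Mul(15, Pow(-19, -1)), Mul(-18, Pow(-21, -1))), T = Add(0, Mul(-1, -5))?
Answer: 0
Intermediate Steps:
T = 5 (T = Add(0, 5) = 5)
Function('M')(s) = Add(-1, s)
Function('X')(J, f) = 0 (Function('X')(J, f) = Mul(0, Add(5, f)) = 0)
D = Rational(9, 133) (D = Add(Mul(15, Rational(-1, 19)), Mul(-18, Rational(-1, 21))) = Add(Rational(-15, 19), Rational(6, 7)) = Rational(9, 133) ≈ 0.067669)
Mul(D, Function('X')(Function('M')(4), -145)) = Mul(Rational(9, 133), 0) = 0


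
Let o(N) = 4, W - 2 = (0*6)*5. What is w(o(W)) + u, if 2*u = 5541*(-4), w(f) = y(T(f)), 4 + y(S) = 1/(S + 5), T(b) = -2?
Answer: -33257/3 ≈ -11086.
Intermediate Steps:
y(S) = -4 + 1/(5 + S) (y(S) = -4 + 1/(S + 5) = -4 + 1/(5 + S))
W = 2 (W = 2 + (0*6)*5 = 2 + 0*5 = 2 + 0 = 2)
w(f) = -11/3 (w(f) = (-19 - 4*(-2))/(5 - 2) = (-19 + 8)/3 = (⅓)*(-11) = -11/3)
u = -11082 (u = (5541*(-4))/2 = (½)*(-22164) = -11082)
w(o(W)) + u = -11/3 - 11082 = -33257/3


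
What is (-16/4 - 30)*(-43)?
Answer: 1462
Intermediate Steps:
(-16/4 - 30)*(-43) = (-16*¼ - 30)*(-43) = (-4 - 30)*(-43) = -34*(-43) = 1462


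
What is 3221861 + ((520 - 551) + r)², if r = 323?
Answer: 3307125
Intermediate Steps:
3221861 + ((520 - 551) + r)² = 3221861 + ((520 - 551) + 323)² = 3221861 + (-31 + 323)² = 3221861 + 292² = 3221861 + 85264 = 3307125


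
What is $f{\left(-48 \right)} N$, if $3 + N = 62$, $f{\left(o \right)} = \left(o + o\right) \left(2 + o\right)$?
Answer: $260544$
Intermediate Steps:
$f{\left(o \right)} = 2 o \left(2 + o\right)$
$N = 59$ ($N = -3 + 62 = 59$)
$f{\left(-48 \right)} N = 2 \left(-48\right) \left(2 - 48\right) 59 = 2 \left(-48\right) \left(-46\right) 59 = 4416 \cdot 59 = 260544$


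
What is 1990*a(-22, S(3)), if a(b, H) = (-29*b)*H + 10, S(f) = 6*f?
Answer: 22873060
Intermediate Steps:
a(b, H) = 10 - 29*H*b (a(b, H) = -29*H*b + 10 = 10 - 29*H*b)
1990*a(-22, S(3)) = 1990*(10 - 29*6*3*(-22)) = 1990*(10 - 29*18*(-22)) = 1990*(10 + 11484) = 1990*11494 = 22873060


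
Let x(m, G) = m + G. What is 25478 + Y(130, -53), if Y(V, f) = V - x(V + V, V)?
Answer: 25218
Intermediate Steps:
x(m, G) = G + m
Y(V, f) = -2*V (Y(V, f) = V - (V + (V + V)) = V - (V + 2*V) = V - 3*V = -2*V)
25478 + Y(130, -53) = 25478 - 2*130 = 25478 - 260 = 25218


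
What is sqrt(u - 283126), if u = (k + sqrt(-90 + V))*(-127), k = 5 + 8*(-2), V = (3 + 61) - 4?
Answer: sqrt(-281729 - 127*I*sqrt(30)) ≈ 0.655 - 530.78*I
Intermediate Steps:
V = 60 (V = 64 - 4 = 60)
k = -11 (k = 5 - 16 = -11)
u = 1397 - 127*I*sqrt(30) (u = (-11 + sqrt(-90 + 60))*(-127) = (-11 + sqrt(-30))*(-127) = (-11 + I*sqrt(30))*(-127) = 1397 - 127*I*sqrt(30) ≈ 1397.0 - 695.61*I)
sqrt(u - 283126) = sqrt((1397 - 127*I*sqrt(30)) - 283126) = sqrt(-281729 - 127*I*sqrt(30))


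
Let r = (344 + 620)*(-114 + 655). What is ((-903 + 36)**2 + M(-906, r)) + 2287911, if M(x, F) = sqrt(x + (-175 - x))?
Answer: 3039600 + 5*I*sqrt(7) ≈ 3.0396e+6 + 13.229*I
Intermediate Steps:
r = 521524 (r = 964*541 = 521524)
M(x, F) = 5*I*sqrt(7) (M(x, F) = sqrt(-175) = 5*I*sqrt(7))
((-903 + 36)**2 + M(-906, r)) + 2287911 = ((-903 + 36)**2 + 5*I*sqrt(7)) + 2287911 = ((-867)**2 + 5*I*sqrt(7)) + 2287911 = (751689 + 5*I*sqrt(7)) + 2287911 = 3039600 + 5*I*sqrt(7)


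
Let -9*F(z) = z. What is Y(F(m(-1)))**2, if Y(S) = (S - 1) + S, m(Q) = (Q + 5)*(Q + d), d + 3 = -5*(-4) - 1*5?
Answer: 9409/81 ≈ 116.16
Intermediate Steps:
d = 12 (d = -3 + (-5*(-4) - 1*5) = -3 + (20 - 5) = -3 + 15 = 12)
m(Q) = (5 + Q)*(12 + Q) (m(Q) = (Q + 5)*(Q + 12) = (5 + Q)*(12 + Q))
F(z) = -z/9
Y(S) = -1 + 2*S (Y(S) = (-1 + S) + S = -1 + 2*S)
Y(F(m(-1)))**2 = (-1 + 2*(-(60 + (-1)**2 + 17*(-1))/9))**2 = (-1 + 2*(-(60 + 1 - 17)/9))**2 = (-1 + 2*(-1/9*44))**2 = (-1 + 2*(-44/9))**2 = (-1 - 88/9)**2 = (-97/9)**2 = 9409/81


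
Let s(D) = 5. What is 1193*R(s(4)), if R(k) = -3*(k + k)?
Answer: -35790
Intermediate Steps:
R(k) = -6*k
1193*R(s(4)) = 1193*(-6*5) = 1193*(-30) = -35790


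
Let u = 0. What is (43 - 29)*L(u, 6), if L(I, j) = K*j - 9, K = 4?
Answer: 210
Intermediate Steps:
L(I, j) = -9 + 4*j (L(I, j) = 4*j - 9 = -9 + 4*j)
(43 - 29)*L(u, 6) = (43 - 29)*(-9 + 4*6) = 14*(-9 + 24) = 14*15 = 210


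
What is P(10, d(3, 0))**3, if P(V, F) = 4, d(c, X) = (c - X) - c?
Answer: 64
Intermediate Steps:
d(c, X) = -X
P(10, d(3, 0))**3 = 4**3 = 64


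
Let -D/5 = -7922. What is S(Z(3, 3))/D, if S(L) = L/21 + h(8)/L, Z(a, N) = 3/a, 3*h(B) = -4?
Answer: -9/277270 ≈ -3.2459e-5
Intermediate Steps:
D = 39610 (D = -5*(-7922) = 39610)
h(B) = -4/3 (h(B) = (⅓)*(-4) = -4/3)
S(L) = -4/(3*L) + L/21 (S(L) = L/21 - 4/(3*L) = -4/(3*L) + L/21)
S(Z(3, 3))/D = ((-28 + (3/3)²)/(21*((3/3))))/39610 = ((-28 + (3*(⅓))²)/(21*((3*(⅓)))))*(1/39610) = ((1/21)*(-28 + 1²)/1)*(1/39610) = ((1/21)*1*(-28 + 1))*(1/39610) = ((1/21)*1*(-27))*(1/39610) = -9/7*1/39610 = -9/277270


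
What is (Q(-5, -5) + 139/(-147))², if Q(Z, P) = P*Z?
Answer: 12503296/21609 ≈ 578.62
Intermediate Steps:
(Q(-5, -5) + 139/(-147))² = (-5*(-5) + 139/(-147))² = (25 + 139*(-1/147))² = (25 - 139/147)² = (3536/147)² = 12503296/21609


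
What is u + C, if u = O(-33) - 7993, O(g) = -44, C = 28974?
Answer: 20937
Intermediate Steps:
u = -8037 (u = -44 - 7993 = -8037)
u + C = -8037 + 28974 = 20937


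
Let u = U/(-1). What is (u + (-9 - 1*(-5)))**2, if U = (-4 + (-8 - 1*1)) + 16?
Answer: 49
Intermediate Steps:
U = 3 (U = (-4 + (-8 - 1)) + 16 = (-4 - 9) + 16 = -13 + 16 = 3)
u = -3 (u = 3/(-1) = 3*(-1) = -3)
(u + (-9 - 1*(-5)))**2 = (-3 + (-9 - 1*(-5)))**2 = (-3 + (-9 + 5))**2 = (-3 - 4)**2 = (-7)**2 = 49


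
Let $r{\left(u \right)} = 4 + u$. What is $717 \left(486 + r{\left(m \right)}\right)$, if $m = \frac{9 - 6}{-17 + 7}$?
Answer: $\frac{3511149}{10} \approx 3.5112 \cdot 10^{5}$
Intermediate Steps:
$m = - \frac{3}{10}$ ($m = \frac{3}{-10} = 3 \left(- \frac{1}{10}\right) = - \frac{3}{10} \approx -0.3$)
$717 \left(486 + r{\left(m \right)}\right) = 717 \left(486 + \left(4 - \frac{3}{10}\right)\right) = 717 \left(486 + \frac{37}{10}\right) = 717 \cdot \frac{4897}{10} = \frac{3511149}{10}$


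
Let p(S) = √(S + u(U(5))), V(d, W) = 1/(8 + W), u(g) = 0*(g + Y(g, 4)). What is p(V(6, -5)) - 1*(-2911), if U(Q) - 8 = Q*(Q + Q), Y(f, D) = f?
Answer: 2911 + √3/3 ≈ 2911.6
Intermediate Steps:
U(Q) = 8 + 2*Q² (U(Q) = 8 + Q*(Q + Q) = 8 + Q*(2*Q) = 8 + 2*Q²)
u(g) = 0 (u(g) = 0*(g + g) = 0*(2*g) = 0)
p(S) = √S (p(S) = √(S + 0) = √S)
p(V(6, -5)) - 1*(-2911) = √(1/(8 - 5)) - 1*(-2911) = √(1/3) + 2911 = √(⅓) + 2911 = √3/3 + 2911 = 2911 + √3/3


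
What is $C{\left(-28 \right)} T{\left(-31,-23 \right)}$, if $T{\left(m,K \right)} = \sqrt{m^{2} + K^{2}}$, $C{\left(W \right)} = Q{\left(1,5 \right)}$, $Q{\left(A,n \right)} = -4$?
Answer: $- 4 \sqrt{1490} \approx -154.4$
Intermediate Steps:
$C{\left(W \right)} = -4$
$T{\left(m,K \right)} = \sqrt{K^{2} + m^{2}}$
$C{\left(-28 \right)} T{\left(-31,-23 \right)} = - 4 \sqrt{\left(-23\right)^{2} + \left(-31\right)^{2}} = - 4 \sqrt{529 + 961} = - 4 \sqrt{1490}$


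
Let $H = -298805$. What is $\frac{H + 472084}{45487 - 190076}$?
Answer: $- \frac{173279}{144589} \approx -1.1984$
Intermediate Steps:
$\frac{H + 472084}{45487 - 190076} = \frac{-298805 + 472084}{45487 - 190076} = \frac{173279}{-144589} = 173279 \left(- \frac{1}{144589}\right) = - \frac{173279}{144589}$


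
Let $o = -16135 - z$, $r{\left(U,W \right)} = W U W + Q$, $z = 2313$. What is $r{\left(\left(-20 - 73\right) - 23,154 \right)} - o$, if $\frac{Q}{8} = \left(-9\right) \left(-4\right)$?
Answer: $-2732320$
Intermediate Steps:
$Q = 288$ ($Q = 8 \left(\left(-9\right) \left(-4\right)\right) = 8 \cdot 36 = 288$)
$r{\left(U,W \right)} = 288 + U W^{2}$ ($r{\left(U,W \right)} = W U W + 288 = U W W + 288 = U W^{2} + 288 = 288 + U W^{2}$)
$o = -18448$ ($o = -16135 - 2313 = -18448$)
$r{\left(\left(-20 - 73\right) - 23,154 \right)} - o = \left(288 + \left(\left(-20 - 73\right) - 23\right) 154^{2}\right) - -18448 = \left(288 + \left(-93 - 23\right) 23716\right) + 18448 = \left(288 - 2751056\right) + 18448 = -2750768 + 18448 = -2732320$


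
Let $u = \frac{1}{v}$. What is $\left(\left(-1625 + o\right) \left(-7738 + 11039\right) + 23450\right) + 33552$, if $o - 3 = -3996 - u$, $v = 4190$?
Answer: $- \frac{77464790341}{4190} \approx -1.8488 \cdot 10^{7}$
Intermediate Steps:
$u = \frac{1}{4190} \approx 0.00023866$
$o = - \frac{16730671}{4190}$ ($o = 3 - \frac{16743241}{4190} = - \frac{16730671}{4190} \approx -3993.0$)
$\left(\left(-1625 + o\right) \left(-7738 + 11039\right) + 23450\right) + 33552 = \left(\left(-1625 - \frac{16730671}{4190}\right) \left(-7738 + 11039\right) + 23450\right) + 33552 = \left(\left(- \frac{23539421}{4190}\right) 3301 + 23450\right) + 33552 = \left(- \frac{77703628721}{4190} + 23450\right) + 33552 = - \frac{77605373221}{4190} + 33552 = - \frac{77464790341}{4190}$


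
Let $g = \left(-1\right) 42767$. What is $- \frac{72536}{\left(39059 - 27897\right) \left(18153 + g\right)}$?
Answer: $\frac{18134}{68685367} \approx 0.00026402$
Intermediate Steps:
$g = -42767$
$- \frac{72536}{\left(39059 - 27897\right) \left(18153 + g\right)} = - \frac{72536}{\left(39059 - 27897\right) \left(18153 - 42767\right)} = - \frac{72536}{11162 \left(-24614\right)} = - \frac{72536}{-274741468} = \left(-72536\right) \left(- \frac{1}{274741468}\right) = \frac{18134}{68685367}$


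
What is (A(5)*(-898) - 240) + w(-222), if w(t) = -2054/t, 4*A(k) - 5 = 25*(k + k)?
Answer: -12760171/222 ≈ -57478.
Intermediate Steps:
A(k) = 5/4 + 25*k/2 (A(k) = 5/4 + (25*(k + k))/4 = 5/4 + (25*(2*k))/4 = 5/4 + (50*k)/4 = 5/4 + 25*k/2)
(A(5)*(-898) - 240) + w(-222) = ((5/4 + (25/2)*5)*(-898) - 240) - 2054/(-222) = ((5/4 + 125/2)*(-898) - 240) - 2054*(-1/222) = ((255/4)*(-898) - 240) + 1027/111 = (-114495/2 - 240) + 1027/111 = -114975/2 + 1027/111 = -12760171/222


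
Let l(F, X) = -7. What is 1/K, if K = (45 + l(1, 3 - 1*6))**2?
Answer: 1/1444 ≈ 0.00069252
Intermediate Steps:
K = 1444 (K = (45 - 7)**2 = 38**2 = 1444)
1/K = 1/1444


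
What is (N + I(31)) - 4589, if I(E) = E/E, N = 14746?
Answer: 10158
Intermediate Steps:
I(E) = 1
(N + I(31)) - 4589 = (14746 + 1) - 4589 = 14747 - 4589 = 10158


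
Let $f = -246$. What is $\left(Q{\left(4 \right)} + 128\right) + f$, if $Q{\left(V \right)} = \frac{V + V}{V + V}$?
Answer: $-117$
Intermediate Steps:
$Q{\left(V \right)} = 1$ ($Q{\left(V \right)} = \frac{2 V}{2 V} = 2 V \frac{1}{2 V} = 1$)
$\left(Q{\left(4 \right)} + 128\right) + f = \left(1 + 128\right) - 246 = 129 - 246 = -117$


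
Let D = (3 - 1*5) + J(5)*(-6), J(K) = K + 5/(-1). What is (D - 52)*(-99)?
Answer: 5346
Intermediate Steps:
J(K) = -5 + K (J(K) = K + 5*(-1) = K - 5 = -5 + K)
D = -2 (D = (3 - 1*5) + (-5 + 5)*(-6) = (3 - 5) + 0*(-6) = -2 + 0 = -2)
(D - 52)*(-99) = (-2 - 52)*(-99) = -54*(-99) = 5346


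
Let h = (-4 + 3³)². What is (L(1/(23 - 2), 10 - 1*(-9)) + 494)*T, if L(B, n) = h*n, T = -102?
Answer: -1075590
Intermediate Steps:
h = 529 (h = (-4 + 27)² = 23² = 529)
L(B, n) = 529*n
(L(1/(23 - 2), 10 - 1*(-9)) + 494)*T = (529*(10 - 1*(-9)) + 494)*(-102) = (529*(10 + 9) + 494)*(-102) = (529*19 + 494)*(-102) = (10051 + 494)*(-102) = 10545*(-102) = -1075590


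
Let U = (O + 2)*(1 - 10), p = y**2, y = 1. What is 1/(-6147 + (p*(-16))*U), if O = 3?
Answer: -1/5427 ≈ -0.00018426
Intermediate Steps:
p = 1 (p = 1**2 = 1)
U = -45 (U = (3 + 2)*(1 - 10) = 5*(-9) = -45)
1/(-6147 + (p*(-16))*U) = 1/(-6147 + (1*(-16))*(-45)) = 1/(-6147 - 16*(-45)) = 1/(-6147 + 720) = 1/(-5427) = -1/5427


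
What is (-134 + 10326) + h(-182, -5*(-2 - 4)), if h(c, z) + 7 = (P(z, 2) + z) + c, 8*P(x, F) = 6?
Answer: 40135/4 ≈ 10034.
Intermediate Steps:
P(x, F) = ¾ (P(x, F) = (⅛)*6 = ¾)
h(c, z) = -25/4 + c + z (h(c, z) = -7 + ((¾ + z) + c) = -7 + (¾ + c + z) = -25/4 + c + z)
(-134 + 10326) + h(-182, -5*(-2 - 4)) = (-134 + 10326) + (-25/4 - 182 - 5*(-2 - 4)) = 10192 + (-25/4 - 182 - 5*(-6)) = 10192 + (-25/4 - 182 + 30) = 10192 - 633/4 = 40135/4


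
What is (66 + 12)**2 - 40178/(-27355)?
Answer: 166467998/27355 ≈ 6085.5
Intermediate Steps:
(66 + 12)**2 - 40178/(-27355) = 78**2 - 40178*(-1/27355) = 6084 + 40178/27355 = 166467998/27355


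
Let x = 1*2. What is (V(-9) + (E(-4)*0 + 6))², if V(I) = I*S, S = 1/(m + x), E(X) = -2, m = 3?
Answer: 441/25 ≈ 17.640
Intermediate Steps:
x = 2
S = ⅕ (S = 1/(3 + 2) = 1/5 = ⅕ ≈ 0.20000)
V(I) = I/5 (V(I) = I*(⅕) = I/5)
(V(-9) + (E(-4)*0 + 6))² = ((⅕)*(-9) + (-2*0 + 6))² = (-9/5 + (0 + 6))² = (-9/5 + 6)² = (21/5)² = 441/25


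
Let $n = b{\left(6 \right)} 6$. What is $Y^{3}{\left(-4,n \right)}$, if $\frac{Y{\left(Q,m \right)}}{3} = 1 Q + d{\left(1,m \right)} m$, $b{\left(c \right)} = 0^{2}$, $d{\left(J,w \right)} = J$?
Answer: $-1728$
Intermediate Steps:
$b{\left(c \right)} = 0$
$n = 0$ ($n = 0 \cdot 6 = 0$)
$Y{\left(Q,m \right)} = 3 Q + 3 m$ ($Y{\left(Q,m \right)} = 3 \left(1 Q + 1 m\right) = 3 \left(Q + m\right) = 3 Q + 3 m$)
$Y^{3}{\left(-4,n \right)} = \left(3 \left(-4\right) + 3 \cdot 0\right)^{3} = \left(-12 + 0\right)^{3} = \left(-12\right)^{3} = -1728$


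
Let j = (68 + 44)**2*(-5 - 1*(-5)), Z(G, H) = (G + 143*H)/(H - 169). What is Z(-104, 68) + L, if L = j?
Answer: -9620/101 ≈ -95.248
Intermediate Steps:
Z(G, H) = (G + 143*H)/(-169 + H)
j = 0 (j = 112**2*(-5 + 5) = 12544*0 = 0)
L = 0
Z(-104, 68) + L = (-104 + 143*68)/(-169 + 68) + 0 = (-104 + 9724)/(-101) + 0 = -1/101*9620 + 0 = -9620/101 + 0 = -9620/101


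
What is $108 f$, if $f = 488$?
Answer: $52704$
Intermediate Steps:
$108 f = 108 \cdot 488 = 52704$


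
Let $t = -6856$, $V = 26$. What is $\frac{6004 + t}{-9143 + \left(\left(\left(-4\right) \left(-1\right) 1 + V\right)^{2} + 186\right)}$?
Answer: $\frac{852}{8057} \approx 0.10575$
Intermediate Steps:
$\frac{6004 + t}{-9143 + \left(\left(\left(-4\right) \left(-1\right) 1 + V\right)^{2} + 186\right)} = \frac{6004 - 6856}{-9143 + \left(\left(\left(-4\right) \left(-1\right) 1 + 26\right)^{2} + 186\right)} = - \frac{852}{-9143 + \left(\left(4 \cdot 1 + 26\right)^{2} + 186\right)} = - \frac{852}{-9143 + \left(\left(4 + 26\right)^{2} + 186\right)} = - \frac{852}{-9143 + \left(30^{2} + 186\right)} = - \frac{852}{-9143 + \left(900 + 186\right)} = - \frac{852}{-9143 + 1086} = - \frac{852}{-8057} = \left(-852\right) \left(- \frac{1}{8057}\right) = \frac{852}{8057}$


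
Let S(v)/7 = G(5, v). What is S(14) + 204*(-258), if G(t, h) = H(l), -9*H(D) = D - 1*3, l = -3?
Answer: -157882/3 ≈ -52627.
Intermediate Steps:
H(D) = ⅓ - D/9 (H(D) = -(D - 1*3)/9 = -(D - 3)/9 = -(-3 + D)/9 = ⅓ - D/9)
G(t, h) = ⅔ (G(t, h) = ⅓ - ⅑*(-3) = ⅓ + ⅓ = ⅔)
S(v) = 14/3 (S(v) = 7*(⅔) = 14/3)
S(14) + 204*(-258) = 14/3 + 204*(-258) = 14/3 - 52632 = -157882/3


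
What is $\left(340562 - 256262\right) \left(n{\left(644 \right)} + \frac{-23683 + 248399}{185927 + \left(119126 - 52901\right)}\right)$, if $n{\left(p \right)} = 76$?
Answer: $\frac{204303874050}{31519} \approx 6.4819 \cdot 10^{6}$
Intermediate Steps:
$\left(340562 - 256262\right) \left(n{\left(644 \right)} + \frac{-23683 + 248399}{185927 + \left(119126 - 52901\right)}\right) = \left(340562 - 256262\right) \left(76 + \frac{-23683 + 248399}{185927 + \left(119126 - 52901\right)}\right) = 84300 \left(76 + \frac{224716}{185927 + 66225}\right) = 84300 \left(76 + \frac{224716}{252152}\right) = 84300 \left(76 + 224716 \cdot \frac{1}{252152}\right) = 84300 \left(76 + \frac{56179}{63038}\right) = 84300 \cdot \frac{4847067}{63038} = \frac{204303874050}{31519}$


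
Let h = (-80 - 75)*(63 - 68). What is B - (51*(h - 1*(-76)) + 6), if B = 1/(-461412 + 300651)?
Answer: -6978152728/160761 ≈ -43407.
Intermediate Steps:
h = 775 (h = -155*(-5) = 775)
B = -1/160761 (B = 1/(-160761) = -1/160761 ≈ -6.2204e-6)
B - (51*(h - 1*(-76)) + 6) = -1/160761 - (51*(775 - 1*(-76)) + 6) = -1/160761 - (51*(775 + 76) + 6) = -1/160761 - (51*851 + 6) = -1/160761 - (43401 + 6) = -1/160761 - 1*43407 = -1/160761 - 43407 = -6978152728/160761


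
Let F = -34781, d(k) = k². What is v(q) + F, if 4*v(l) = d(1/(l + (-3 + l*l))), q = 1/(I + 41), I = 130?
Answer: -1066409313525443/30660710404 ≈ -34781.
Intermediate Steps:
q = 1/171 (q = 1/(130 + 41) = 1/171 ≈ 0.0058480)
v(l) = 1/(4*(-3 + l + l²)²) (v(l) = (1/(l + (-3 + l*l)))²/4 = (1/(l + (-3 + l²)))²/4 = (1/(-3 + l + l²))²/4 = 1/(4*(-3 + l + l²)²))
v(q) + F = 1/(4*(-3 + 1/171 + (1/171)²)²) - 34781 = 1/(4*(-3 + 1/171 + 1/29241)²) - 34781 = 1/(4*(-87551/29241)²) - 34781 = (¼)*(855036081/7665177601) - 34781 = 855036081/30660710404 - 34781 = -1066409313525443/30660710404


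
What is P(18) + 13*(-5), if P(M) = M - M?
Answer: -65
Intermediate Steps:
P(M) = 0
P(18) + 13*(-5) = 0 + 13*(-5) = 0 - 65 = -65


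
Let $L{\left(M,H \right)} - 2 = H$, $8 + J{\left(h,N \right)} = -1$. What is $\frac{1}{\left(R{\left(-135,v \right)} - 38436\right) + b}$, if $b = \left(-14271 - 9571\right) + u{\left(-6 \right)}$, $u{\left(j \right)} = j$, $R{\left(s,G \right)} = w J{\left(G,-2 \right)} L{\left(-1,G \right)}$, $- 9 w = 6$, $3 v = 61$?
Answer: $- \frac{1}{62150} \approx -1.609 \cdot 10^{-5}$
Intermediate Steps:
$v = \frac{61}{3}$ ($v = \frac{1}{3} \cdot 61 = \frac{61}{3} \approx 20.333$)
$J{\left(h,N \right)} = -9$ ($J{\left(h,N \right)} = -8 - 1 = -9$)
$w = - \frac{2}{3}$ ($w = \left(- \frac{1}{9}\right) 6 = - \frac{2}{3} \approx -0.66667$)
$L{\left(M,H \right)} = 2 + H$
$R{\left(s,G \right)} = 12 + 6 G$ ($R{\left(s,G \right)} = \left(- \frac{2}{3}\right) \left(-9\right) \left(2 + G\right) = 6 \left(2 + G\right) = 12 + 6 G$)
$b = -23848$ ($b = \left(-14271 - 9571\right) - 6 = -23842 - 6 = -23848$)
$\frac{1}{\left(R{\left(-135,v \right)} - 38436\right) + b} = \frac{1}{\left(\left(12 + 6 \cdot \frac{61}{3}\right) - 38436\right) - 23848} = \frac{1}{\left(\left(12 + 122\right) - 38436\right) - 23848} = \frac{1}{\left(134 - 38436\right) - 23848} = \frac{1}{-38302 - 23848} = \frac{1}{-62150} = - \frac{1}{62150}$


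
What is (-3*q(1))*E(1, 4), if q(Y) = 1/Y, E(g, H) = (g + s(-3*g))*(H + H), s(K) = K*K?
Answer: -240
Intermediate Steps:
s(K) = K**2
E(g, H) = 2*H*(g + 9*g**2) (E(g, H) = (g + (-3*g)**2)*(H + H) = (g + 9*g**2)*(2*H) = 2*H*(g + 9*g**2))
(-3*q(1))*E(1, 4) = (-3/1)*(2*4*1*(1 + 9*1)) = (-3*1)*(2*4*1*(1 + 9)) = -6*4*10 = -3*80 = -240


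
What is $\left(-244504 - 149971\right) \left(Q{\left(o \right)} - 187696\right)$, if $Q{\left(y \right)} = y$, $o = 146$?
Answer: $73983786250$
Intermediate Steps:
$\left(-244504 - 149971\right) \left(Q{\left(o \right)} - 187696\right) = \left(-244504 - 149971\right) \left(146 - 187696\right) = \left(-394475\right) \left(-187550\right) = 73983786250$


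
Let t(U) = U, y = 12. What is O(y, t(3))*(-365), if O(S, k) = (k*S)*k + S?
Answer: -43800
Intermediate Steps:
O(S, k) = S + S*k² (O(S, k) = (S*k)*k + S = S*k² + S = S + S*k²)
O(y, t(3))*(-365) = (12*(1 + 3²))*(-365) = (12*(1 + 9))*(-365) = (12*10)*(-365) = 120*(-365) = -43800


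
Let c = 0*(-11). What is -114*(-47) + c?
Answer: 5358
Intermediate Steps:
c = 0
-114*(-47) + c = -114*(-47) + 0 = 5358 + 0 = 5358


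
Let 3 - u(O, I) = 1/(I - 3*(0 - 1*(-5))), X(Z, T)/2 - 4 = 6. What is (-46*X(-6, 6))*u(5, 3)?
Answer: -8510/3 ≈ -2836.7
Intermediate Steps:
X(Z, T) = 20 (X(Z, T) = 8 + 2*6 = 8 + 12 = 20)
u(O, I) = 3 - 1/(-15 + I) (u(O, I) = 3 - 1/(I - 3*(0 - 1*(-5))) = 3 - 1/(I - 3*(0 + 5)) = 3 - 1/(I - 3*5) = 3 - 1/(I - 15) = 3 - 1/(-15 + I))
(-46*X(-6, 6))*u(5, 3) = (-46*20)*((-46 + 3*3)/(-15 + 3)) = -920*(-46 + 9)/(-12) = -(-230)*(-37)/3 = -920*37/12 = -8510/3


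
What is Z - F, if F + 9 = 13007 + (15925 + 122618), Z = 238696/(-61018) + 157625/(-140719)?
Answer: -650616814153648/4293195971 ≈ -1.5155e+5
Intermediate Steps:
Z = -21603512337/4293195971 (Z = 238696*(-1/61018) + 157625*(-1/140719) = -119348/30509 - 157625/140719 = -21603512337/4293195971 ≈ -5.0320)
F = 151541 (F = -9 + (13007 + (15925 + 122618)) = -9 + (13007 + 138543) = -9 + 151550 = 151541)
Z - F = -21603512337/4293195971 - 1*151541 = -21603512337/4293195971 - 151541 = -650616814153648/4293195971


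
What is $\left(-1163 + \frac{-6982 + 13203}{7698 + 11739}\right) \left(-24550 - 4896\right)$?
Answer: $\frac{665450448460}{19437} \approx 3.4236 \cdot 10^{7}$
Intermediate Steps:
$\left(-1163 + \frac{-6982 + 13203}{7698 + 11739}\right) \left(-24550 - 4896\right) = \left(-1163 + \frac{6221}{19437}\right) \left(-29446\right) = \left(- \frac{22599010}{19437}\right) \left(-29446\right) = \frac{665450448460}{19437}$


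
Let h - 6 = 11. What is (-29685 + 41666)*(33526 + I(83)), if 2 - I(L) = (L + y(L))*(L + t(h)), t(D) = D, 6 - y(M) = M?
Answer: 394510368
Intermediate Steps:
h = 17 (h = 6 + 11 = 17)
y(M) = 6 - M
I(L) = -100 - 6*L (I(L) = 2 - (L + (6 - L))*(L + 17) = 2 - 6*(17 + L) = 2 - (102 + 6*L) = 2 + (-102 - 6*L) = -100 - 6*L)
(-29685 + 41666)*(33526 + I(83)) = (-29685 + 41666)*(33526 + (-100 - 6*83)) = 11981*(33526 + (-100 - 498)) = 11981*(33526 - 598) = 11981*32928 = 394510368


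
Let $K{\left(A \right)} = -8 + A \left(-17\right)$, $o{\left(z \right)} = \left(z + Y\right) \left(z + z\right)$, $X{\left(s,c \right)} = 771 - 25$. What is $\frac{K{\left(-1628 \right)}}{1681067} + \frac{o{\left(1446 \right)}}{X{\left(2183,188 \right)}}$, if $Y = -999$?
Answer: $\frac{1086588148418}{627037991} \approx 1732.9$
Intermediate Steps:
$X{\left(s,c \right)} = 746$
$o{\left(z \right)} = 2 z \left(-999 + z\right)$ ($o{\left(z \right)} = \left(z - 999\right) \left(z + z\right) = \left(-999 + z\right) 2 z = 2 z \left(-999 + z\right)$)
$K{\left(A \right)} = -8 - 17 A$
$\frac{K{\left(-1628 \right)}}{1681067} + \frac{o{\left(1446 \right)}}{X{\left(2183,188 \right)}} = \frac{-8 - -27676}{1681067} + \frac{2 \cdot 1446 \left(-999 + 1446\right)}{746} = \left(-8 + 27676\right) \frac{1}{1681067} + 2 \cdot 1446 \cdot 447 \cdot \frac{1}{746} = 27668 \cdot \frac{1}{1681067} + 1292724 \cdot \frac{1}{746} = \frac{27668}{1681067} + \frac{646362}{373} = \frac{1086588148418}{627037991}$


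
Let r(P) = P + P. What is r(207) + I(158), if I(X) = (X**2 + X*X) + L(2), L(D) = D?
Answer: 50344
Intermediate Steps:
I(X) = 2 + 2*X**2 (I(X) = (X**2 + X*X) + 2 = (X**2 + X**2) + 2 = 2*X**2 + 2 = 2 + 2*X**2)
r(P) = 2*P
r(207) + I(158) = 2*207 + (2 + 2*158**2) = 414 + (2 + 2*24964) = 414 + (2 + 49928) = 414 + 49930 = 50344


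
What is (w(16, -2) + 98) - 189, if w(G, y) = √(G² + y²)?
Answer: -91 + 2*√65 ≈ -74.875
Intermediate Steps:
(w(16, -2) + 98) - 189 = (√(16² + (-2)²) + 98) - 189 = (√(256 + 4) + 98) - 189 = (√260 + 98) - 189 = (2*√65 + 98) - 189 = (98 + 2*√65) - 189 = -91 + 2*√65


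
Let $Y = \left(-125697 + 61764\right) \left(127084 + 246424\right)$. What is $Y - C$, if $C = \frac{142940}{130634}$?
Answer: $- \frac{222819492871294}{9331} \approx -2.3879 \cdot 10^{10}$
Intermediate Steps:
$C = \frac{10210}{9331}$ ($C = 142940 \cdot \frac{1}{130634} = \frac{10210}{9331} \approx 1.0942$)
$Y = -23879486964$ ($Y = \left(-63933\right) 373508 = -23879486964$)
$Y - C = -23879486964 - \frac{10210}{9331} = - \frac{222819492871294}{9331}$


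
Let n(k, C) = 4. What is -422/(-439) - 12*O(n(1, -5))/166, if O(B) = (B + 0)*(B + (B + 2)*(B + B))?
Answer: -512846/36437 ≈ -14.075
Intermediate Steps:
O(B) = B*(B + 2*B*(2 + B)) (O(B) = B*(B + (2 + B)*(2*B)) = B*(B + 2*B*(2 + B)))
-422/(-439) - 12*O(n(1, -5))/166 = -422/(-439) - 12*4²*(5 + 2*4)/166 = -422*(-1/439) - 192*(5 + 8)*(1/166) = 422/439 - 192*13*(1/166) = 422/439 - 12*208*(1/166) = 422/439 - 2496*1/166 = 422/439 - 1248/83 = -512846/36437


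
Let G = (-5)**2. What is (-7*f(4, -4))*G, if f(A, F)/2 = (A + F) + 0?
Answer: 0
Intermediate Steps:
G = 25
f(A, F) = 2*A + 2*F (f(A, F) = 2*((A + F) + 0) = 2*(A + F) = 2*A + 2*F)
(-7*f(4, -4))*G = -7*(2*4 + 2*(-4))*25 = -7*(8 - 8)*25 = -7*0*25 = 0*25 = 0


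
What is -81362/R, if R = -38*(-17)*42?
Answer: -2393/798 ≈ -2.9987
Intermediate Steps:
R = 27132 (R = 646*42 = 27132)
-81362/R = -81362/27132 = -81362*1/27132 = -2393/798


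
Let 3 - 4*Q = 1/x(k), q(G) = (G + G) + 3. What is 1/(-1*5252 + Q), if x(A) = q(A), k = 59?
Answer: -242/1270803 ≈ -0.00019043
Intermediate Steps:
q(G) = 3 + 2*G (q(G) = 2*G + 3 = 3 + 2*G)
x(A) = 3 + 2*A
Q = 181/242 (Q = 3/4 - 1/(4*(3 + 2*59)) = 3/4 - 1/(4*(3 + 118)) = 3/4 - 1/4/121 = 3/4 - 1/4*1/121 = 3/4 - 1/484 = 181/242 ≈ 0.74793)
1/(-1*5252 + Q) = 1/(-1*5252 + 181/242) = 1/(-5252 + 181/242) = 1/(-1270803/242) = -242/1270803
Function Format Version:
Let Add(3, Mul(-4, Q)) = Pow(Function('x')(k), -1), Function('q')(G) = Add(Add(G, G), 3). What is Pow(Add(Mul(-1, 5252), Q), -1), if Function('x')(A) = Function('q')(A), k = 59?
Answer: Rational(-242, 1270803) ≈ -0.00019043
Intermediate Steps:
Function('q')(G) = Add(3, Mul(2, G)) (Function('q')(G) = Add(Mul(2, G), 3) = Add(3, Mul(2, G)))
Function('x')(A) = Add(3, Mul(2, A))
Q = Rational(181, 242) (Q = Add(Rational(3, 4), Mul(Rational(-1, 4), Pow(Add(3, Mul(2, 59)), -1))) = Add(Rational(3, 4), Mul(Rational(-1, 4), Pow(Add(3, 118), -1))) = Add(Rational(3, 4), Mul(Rational(-1, 4), Pow(121, -1))) = Add(Rational(3, 4), Mul(Rational(-1, 4), Rational(1, 121))) = Add(Rational(3, 4), Rational(-1, 484)) = Rational(181, 242) ≈ 0.74793)
Pow(Add(Mul(-1, 5252), Q), -1) = Pow(Add(Mul(-1, 5252), Rational(181, 242)), -1) = Pow(Add(-5252, Rational(181, 242)), -1) = Pow(Rational(-1270803, 242), -1) = Rational(-242, 1270803)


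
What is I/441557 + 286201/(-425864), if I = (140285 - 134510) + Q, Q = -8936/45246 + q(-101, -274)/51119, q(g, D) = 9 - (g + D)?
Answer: -143303112927647649349/217465440030675863976 ≈ -0.65897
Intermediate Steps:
q(g, D) = 9 - D - g (q(g, D) = 9 - (D + g) = 9 + (-D - g) = 9 - D - g)
Q = -219712460/1156465137 (Q = -8936/45246 + (9 - 1*(-274) - 1*(-101))/51119 = -8936*1/45246 + (9 + 274 + 101)*(1/51119) = -4468/22623 + 384*(1/51119) = -4468/22623 + 384/51119 = -219712460/1156465137 ≈ -0.18999)
I = 6678366453715/1156465137 (I = (140285 - 134510) - 219712460/1156465137 = 5775 - 219712460/1156465137 = 6678366453715/1156465137 ≈ 5774.8)
I/441557 + 286201/(-425864) = (6678366453715/1156465137)/441557 + 286201/(-425864) = (6678366453715/1156465137)*(1/441557) + 286201*(-1/425864) = 6678366453715/510645276498309 - 286201/425864 = -143303112927647649349/217465440030675863976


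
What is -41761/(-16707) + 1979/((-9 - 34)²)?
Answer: 110279242/30891243 ≈ 3.5699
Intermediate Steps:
-41761/(-16707) + 1979/((-9 - 34)²) = -41761*(-1/16707) + 1979/((-43)²) = 41761/16707 + 1979/1849 = 110279242/30891243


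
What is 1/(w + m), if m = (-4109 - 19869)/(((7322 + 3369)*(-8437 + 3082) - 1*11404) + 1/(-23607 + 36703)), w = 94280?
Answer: 749899341063/70700510189435528 ≈ 1.0607e-5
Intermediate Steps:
m = 314015888/749899341063 (m = -23978/((10691*(-5355) - 11404) + 1/13096) = -23978/((-57250305 - 11404) + 1/13096) = -23978/(-57261709 + 1/13096) = -23978/(-749899341063/13096) = -23978*(-13096/749899341063) = 314015888/749899341063 ≈ 0.00041874)
1/(w + m) = 1/(94280 + 314015888/749899341063) = 1/(70700510189435528/749899341063) = 749899341063/70700510189435528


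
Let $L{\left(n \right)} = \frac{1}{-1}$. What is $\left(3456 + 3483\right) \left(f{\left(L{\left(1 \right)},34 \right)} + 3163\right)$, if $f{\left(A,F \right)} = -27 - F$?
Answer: $21524778$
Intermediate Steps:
$L{\left(n \right)} = -1$
$\left(3456 + 3483\right) \left(f{\left(L{\left(1 \right)},34 \right)} + 3163\right) = \left(3456 + 3483\right) \left(\left(-27 - 34\right) + 3163\right) = 6939 \left(\left(-27 - 34\right) + 3163\right) = 6939 \left(-61 + 3163\right) = 6939 \cdot 3102 = 21524778$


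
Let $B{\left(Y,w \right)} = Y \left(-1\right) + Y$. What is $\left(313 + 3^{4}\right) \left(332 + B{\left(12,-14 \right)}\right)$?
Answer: $130808$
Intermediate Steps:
$B{\left(Y,w \right)} = 0$ ($B{\left(Y,w \right)} = - Y + Y = 0$)
$\left(313 + 3^{4}\right) \left(332 + B{\left(12,-14 \right)}\right) = \left(313 + 3^{4}\right) \left(332 + 0\right) = \left(313 + 81\right) 332 = 394 \cdot 332 = 130808$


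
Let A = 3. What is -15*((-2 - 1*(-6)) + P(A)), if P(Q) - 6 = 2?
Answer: -180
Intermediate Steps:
P(Q) = 8 (P(Q) = 6 + 2 = 8)
-15*((-2 - 1*(-6)) + P(A)) = -15*((-2 - 1*(-6)) + 8) = -15*((-2 + 6) + 8) = -15*(4 + 8) = -15*12 = -180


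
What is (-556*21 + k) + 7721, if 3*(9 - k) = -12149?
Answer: 311/3 ≈ 103.67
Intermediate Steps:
k = 12176/3 (k = 9 - ⅓*(-12149) = 9 + 12149/3 = 12176/3 ≈ 4058.7)
(-556*21 + k) + 7721 = (-556*21 + 12176/3) + 7721 = (-11676 + 12176/3) + 7721 = -22852/3 + 7721 = 311/3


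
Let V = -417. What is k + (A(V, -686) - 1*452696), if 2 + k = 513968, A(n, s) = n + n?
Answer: 60436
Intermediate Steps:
A(n, s) = 2*n
k = 513966 (k = -2 + 513968 = 513966)
k + (A(V, -686) - 1*452696) = 513966 + (2*(-417) - 1*452696) = 513966 + (-834 - 452696) = 513966 - 453530 = 60436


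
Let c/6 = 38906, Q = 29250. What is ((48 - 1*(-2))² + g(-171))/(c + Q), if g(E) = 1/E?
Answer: 427499/44919306 ≈ 0.0095170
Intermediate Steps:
c = 233436 (c = 6*38906 = 233436)
((48 - 1*(-2))² + g(-171))/(c + Q) = ((48 - 1*(-2))² + 1/(-171))/(233436 + 29250) = ((48 + 2)² - 1/171)/262686 = (50² - 1/171)*(1/262686) = (2500 - 1/171)*(1/262686) = (427499/171)*(1/262686) = 427499/44919306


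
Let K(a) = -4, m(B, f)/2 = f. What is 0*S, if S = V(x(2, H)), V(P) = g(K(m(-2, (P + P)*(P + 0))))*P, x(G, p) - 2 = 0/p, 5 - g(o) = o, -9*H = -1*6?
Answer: 0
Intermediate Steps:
m(B, f) = 2*f
H = 2/3 (H = -(-1)*6/9 = -1/9*(-6) = 2/3 ≈ 0.66667)
g(o) = 5 - o
x(G, p) = 2 (x(G, p) = 2 + 0/p = 2 + 0 = 2)
V(P) = 9*P (V(P) = (5 - 1*(-4))*P = (5 + 4)*P = 9*P)
S = 18 (S = 9*2 = 18)
0*S = 0*18 = 0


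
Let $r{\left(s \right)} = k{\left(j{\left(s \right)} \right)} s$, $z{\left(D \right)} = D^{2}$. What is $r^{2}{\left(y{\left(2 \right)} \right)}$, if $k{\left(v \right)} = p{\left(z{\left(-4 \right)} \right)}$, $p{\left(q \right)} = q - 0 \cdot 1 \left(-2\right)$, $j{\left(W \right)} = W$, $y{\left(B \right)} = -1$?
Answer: $256$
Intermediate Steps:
$p{\left(q \right)} = q$ ($p{\left(q \right)} = q - 0 \left(-2\right) = q - 0 = q + 0 = q$)
$k{\left(v \right)} = 16$ ($k{\left(v \right)} = \left(-4\right)^{2} = 16$)
$r{\left(s \right)} = 16 s$
$r^{2}{\left(y{\left(2 \right)} \right)} = \left(16 \left(-1\right)\right)^{2} = \left(-16\right)^{2} = 256$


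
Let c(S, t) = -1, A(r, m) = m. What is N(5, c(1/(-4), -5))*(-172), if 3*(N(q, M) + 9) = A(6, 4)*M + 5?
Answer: 4472/3 ≈ 1490.7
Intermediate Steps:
N(q, M) = -22/3 + 4*M/3 (N(q, M) = -9 + (4*M + 5)/3 = -9 + (5 + 4*M)/3 = -9 + (5/3 + 4*M/3) = -22/3 + 4*M/3)
N(5, c(1/(-4), -5))*(-172) = (-22/3 + (4/3)*(-1))*(-172) = (-22/3 - 4/3)*(-172) = -26/3*(-172) = 4472/3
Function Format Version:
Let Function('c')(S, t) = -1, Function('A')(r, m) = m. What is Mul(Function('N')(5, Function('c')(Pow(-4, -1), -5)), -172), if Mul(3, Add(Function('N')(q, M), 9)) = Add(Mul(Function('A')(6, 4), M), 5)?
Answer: Rational(4472, 3) ≈ 1490.7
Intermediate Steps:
Function('N')(q, M) = Add(Rational(-22, 3), Mul(Rational(4, 3), M)) (Function('N')(q, M) = Add(-9, Mul(Rational(1, 3), Add(Mul(4, M), 5))) = Add(-9, Mul(Rational(1, 3), Add(5, Mul(4, M)))) = Add(-9, Add(Rational(5, 3), Mul(Rational(4, 3), M))) = Add(Rational(-22, 3), Mul(Rational(4, 3), M)))
Mul(Function('N')(5, Function('c')(Pow(-4, -1), -5)), -172) = Mul(Add(Rational(-22, 3), Mul(Rational(4, 3), -1)), -172) = Mul(Add(Rational(-22, 3), Rational(-4, 3)), -172) = Mul(Rational(-26, 3), -172) = Rational(4472, 3)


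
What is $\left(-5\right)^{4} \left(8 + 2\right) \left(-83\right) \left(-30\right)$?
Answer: $15562500$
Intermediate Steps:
$\left(-5\right)^{4} \left(8 + 2\right) \left(-83\right) \left(-30\right) = 625 \cdot 10 \left(-83\right) \left(-30\right) = 6250 \left(-83\right) \left(-30\right) = \left(-518750\right) \left(-30\right) = 15562500$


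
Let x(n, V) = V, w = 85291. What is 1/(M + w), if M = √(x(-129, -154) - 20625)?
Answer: 85291/7274575460 - I*√20779/7274575460 ≈ 1.1725e-5 - 1.9815e-8*I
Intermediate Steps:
M = I*√20779 (M = √(-154 - 20625) = √(-20779) = I*√20779 ≈ 144.15*I)
1/(M + w) = 1/(I*√20779 + 85291) = 1/(85291 + I*√20779)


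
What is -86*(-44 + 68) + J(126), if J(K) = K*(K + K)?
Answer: 29688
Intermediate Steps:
J(K) = 2*K**2 (J(K) = K*(2*K) = 2*K**2)
-86*(-44 + 68) + J(126) = -86*(-44 + 68) + 2*126**2 = -86*24 + 2*15876 = -2064 + 31752 = 29688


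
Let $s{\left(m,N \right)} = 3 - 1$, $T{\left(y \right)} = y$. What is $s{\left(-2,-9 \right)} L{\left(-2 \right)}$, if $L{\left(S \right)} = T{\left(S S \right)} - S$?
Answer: $12$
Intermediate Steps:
$s{\left(m,N \right)} = 2$
$L{\left(S \right)} = S^{2} - S$ ($L{\left(S \right)} = S S - S = S^{2} - S$)
$s{\left(-2,-9 \right)} L{\left(-2 \right)} = 2 \left(- 2 \left(-1 - 2\right)\right) = 2 \left(\left(-2\right) \left(-3\right)\right) = 2 \cdot 6 = 12$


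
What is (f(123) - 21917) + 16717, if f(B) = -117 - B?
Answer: -5440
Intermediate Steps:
(f(123) - 21917) + 16717 = ((-117 - 1*123) - 21917) + 16717 = ((-117 - 123) - 21917) + 16717 = (-240 - 21917) + 16717 = -22157 + 16717 = -5440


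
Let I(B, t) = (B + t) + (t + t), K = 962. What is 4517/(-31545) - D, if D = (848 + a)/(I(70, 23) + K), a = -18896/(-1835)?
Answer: -3920564741/4248764505 ≈ -0.92275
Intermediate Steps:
a = 18896/1835 (a = -18896*(-1/1835) = 18896/1835 ≈ 10.298)
I(B, t) = B + 3*t (I(B, t) = (B + t) + 2*t = B + 3*t)
D = 524992/673445 (D = (848 + 18896/1835)/((70 + 3*23) + 962) = 1574976/(1835*((70 + 69) + 962)) = 1574976/(1835*(139 + 962)) = (1574976/1835)/1101 = (1574976/1835)*(1/1101) = 524992/673445 ≈ 0.77956)
4517/(-31545) - D = 4517/(-31545) - 1*524992/673445 = 4517*(-1/31545) - 524992/673445 = -4517/31545 - 524992/673445 = -3920564741/4248764505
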